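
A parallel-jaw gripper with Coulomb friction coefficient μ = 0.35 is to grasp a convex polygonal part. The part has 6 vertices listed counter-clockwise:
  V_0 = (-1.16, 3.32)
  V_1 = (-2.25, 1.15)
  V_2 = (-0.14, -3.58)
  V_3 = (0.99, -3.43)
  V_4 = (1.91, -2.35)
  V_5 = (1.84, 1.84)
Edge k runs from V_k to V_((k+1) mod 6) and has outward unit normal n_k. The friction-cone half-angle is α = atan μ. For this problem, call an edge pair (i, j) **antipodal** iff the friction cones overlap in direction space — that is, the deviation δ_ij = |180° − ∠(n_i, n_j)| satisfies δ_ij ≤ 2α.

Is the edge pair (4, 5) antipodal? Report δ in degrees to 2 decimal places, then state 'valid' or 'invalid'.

α = atan 0.35 = 19.29°;  2α = 38.58°
edge 4: e_4 = (-0.07, +4.19);  n_4 = (+0.9999, +0.0167)
edge 5: e_5 = (-3.00, +1.48);  n_5 = (+0.4424, +0.8968)
∠(n_4, n_5) = 62.78°
δ = |180° − 62.78°| = 117.22°
117.22° > 2α = 38.58°  →  invalid

δ = 117.22°, invalid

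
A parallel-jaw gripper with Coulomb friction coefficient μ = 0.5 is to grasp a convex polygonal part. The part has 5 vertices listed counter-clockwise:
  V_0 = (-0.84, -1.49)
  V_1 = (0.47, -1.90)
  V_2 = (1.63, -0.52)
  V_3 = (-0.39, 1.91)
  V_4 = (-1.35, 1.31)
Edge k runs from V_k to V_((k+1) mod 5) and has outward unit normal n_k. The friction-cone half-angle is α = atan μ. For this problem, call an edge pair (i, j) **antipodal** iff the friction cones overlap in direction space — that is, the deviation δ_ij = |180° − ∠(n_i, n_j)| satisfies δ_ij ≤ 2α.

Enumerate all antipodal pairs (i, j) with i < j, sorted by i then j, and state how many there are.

count = 5; pairs: (0,2), (0,3), (1,3), (1,4), (2,4)

α = atan 0.5 = 26.57°;  2α = 53.13°
n_0 = (-0.2987, -0.9544)
n_1 = (+0.7655, -0.6435)
n_2 = (+0.7690, +0.6393)
n_3 = (-0.5300, +0.8480)
n_4 = (-0.9838, -0.1792)
  (0,1): δ = 112.67°  ·
  (0,2): δ = 32.89°  ✓
  (0,3): δ = 49.38°  ✓
  (0,4): δ = 117.70°  ·
  (1,2): δ = 100.21°  ·
  (1,3): δ = 17.94°  ✓
  (1,4): δ = 50.37°  ✓
  (2,3): δ = 97.73°  ·
  (2,4): δ = 29.41°  ✓
  (3,4): δ = 111.68°  ·
antipodal pairs: 5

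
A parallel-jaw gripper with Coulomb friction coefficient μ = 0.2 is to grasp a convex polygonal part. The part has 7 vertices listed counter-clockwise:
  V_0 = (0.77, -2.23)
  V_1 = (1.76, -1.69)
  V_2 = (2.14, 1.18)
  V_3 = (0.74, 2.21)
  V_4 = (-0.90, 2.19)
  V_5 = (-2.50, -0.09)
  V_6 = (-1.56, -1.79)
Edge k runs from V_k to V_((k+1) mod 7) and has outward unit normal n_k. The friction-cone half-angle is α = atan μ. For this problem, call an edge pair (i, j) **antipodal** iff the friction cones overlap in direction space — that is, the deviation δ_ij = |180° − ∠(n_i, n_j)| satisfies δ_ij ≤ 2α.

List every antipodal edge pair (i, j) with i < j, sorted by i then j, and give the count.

α = atan 0.2 = 11.31°;  2α = 22.62°
n_0 = (+0.4789, -0.8779)
n_1 = (+0.9913, -0.1313)
n_2 = (+0.5926, +0.8055)
n_3 = (-0.0122, +0.9999)
n_4 = (-0.8186, +0.5744)
n_5 = (-0.8751, -0.4839)
n_6 = (-0.1856, -0.9826)
  (0,1): δ = 126.15°  ·
  (0,2): δ = 64.95°  ·
  (0,3): δ = 27.91°  ·
  (0,4): δ = 26.33°  ·
  (0,5): δ = 90.33°  ·
  (0,6): δ = 140.70°  ·
  (1,2): δ = 118.80°  ·
  (1,3): δ = 81.76°  ·
  (1,4): δ = 27.52°  ·
  (1,5): δ = 36.48°  ·
  (1,6): δ = 86.85°  ·
  (2,3): δ = 142.96°  ·
  (2,4): δ = 88.72°  ·
  (2,5): δ = 24.72°  ·
  (2,6): δ = 25.65°  ·
  (3,4): δ = 125.76°  ·
  (3,5): δ = 61.76°  ·
  (3,6): δ = 11.39°  ✓
  (4,5): δ = 116.00°  ·
  (4,6): δ = 65.63°  ·
  (5,6): δ = 129.63°  ·
antipodal pairs: 1

count = 1; pairs: (3,6)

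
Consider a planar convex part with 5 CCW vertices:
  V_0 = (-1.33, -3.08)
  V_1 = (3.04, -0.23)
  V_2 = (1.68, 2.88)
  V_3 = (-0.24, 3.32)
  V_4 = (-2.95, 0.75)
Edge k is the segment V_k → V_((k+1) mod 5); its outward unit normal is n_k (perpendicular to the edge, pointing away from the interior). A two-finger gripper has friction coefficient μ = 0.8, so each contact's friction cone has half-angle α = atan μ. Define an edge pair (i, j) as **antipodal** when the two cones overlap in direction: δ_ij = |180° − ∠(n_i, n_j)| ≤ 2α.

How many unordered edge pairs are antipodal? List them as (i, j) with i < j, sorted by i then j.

count = 5; pairs: (0,2), (0,3), (1,3), (1,4), (2,4)

α = atan 0.8 = 38.66°;  2α = 77.32°
n_0 = (+0.5463, -0.8376)
n_1 = (+0.9162, +0.4007)
n_2 = (+0.2234, +0.9747)
n_3 = (-0.6881, +0.7256)
n_4 = (-0.9210, -0.3896)
  (0,1): δ = 99.49°  ·
  (0,2): δ = 46.02°  ✓
  (0,3): δ = 10.37°  ✓
  (0,4): δ = 79.82°  ·
  (1,2): δ = 126.53°  ·
  (1,3): δ = 70.14°  ✓
  (1,4): δ = 0.69°  ✓
  (2,3): δ = 123.61°  ·
  (2,4): δ = 54.17°  ✓
  (3,4): δ = 110.55°  ·
antipodal pairs: 5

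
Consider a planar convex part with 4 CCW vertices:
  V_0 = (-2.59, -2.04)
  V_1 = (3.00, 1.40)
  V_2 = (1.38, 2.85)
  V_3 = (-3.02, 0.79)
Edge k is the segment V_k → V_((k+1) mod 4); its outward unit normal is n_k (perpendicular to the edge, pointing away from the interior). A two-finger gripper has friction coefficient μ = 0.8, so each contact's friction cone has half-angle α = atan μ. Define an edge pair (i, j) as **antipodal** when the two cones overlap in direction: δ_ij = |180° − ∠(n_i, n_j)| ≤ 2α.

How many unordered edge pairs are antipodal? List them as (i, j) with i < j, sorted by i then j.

α = atan 0.8 = 38.66°;  2α = 77.32°
n_0 = (+0.5241, -0.8517)
n_1 = (+0.6669, +0.7451)
n_2 = (-0.4240, +0.9057)
n_3 = (-0.9887, -0.1502)
  (0,1): δ = 73.44°  ✓
  (0,2): δ = 6.52°  ✓
  (0,3): δ = 67.03°  ✓
  (1,2): δ = 113.08°  ·
  (1,3): δ = 39.53°  ✓
  (2,3): δ = 106.45°  ·
antipodal pairs: 4

count = 4; pairs: (0,1), (0,2), (0,3), (1,3)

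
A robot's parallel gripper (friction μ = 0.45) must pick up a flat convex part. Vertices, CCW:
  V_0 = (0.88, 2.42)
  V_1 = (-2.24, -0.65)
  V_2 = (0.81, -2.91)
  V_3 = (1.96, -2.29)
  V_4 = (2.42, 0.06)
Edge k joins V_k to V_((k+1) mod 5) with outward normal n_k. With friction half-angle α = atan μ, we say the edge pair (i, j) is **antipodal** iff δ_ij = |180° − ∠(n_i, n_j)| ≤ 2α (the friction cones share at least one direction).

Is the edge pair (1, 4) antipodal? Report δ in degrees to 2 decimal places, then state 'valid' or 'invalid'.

α = atan 0.45 = 24.23°;  2α = 48.46°
edge 1: e_1 = (+3.05, -2.26);  n_1 = (-0.5954, -0.8035)
edge 4: e_4 = (-1.54, +2.36);  n_4 = (+0.8375, +0.5465)
∠(n_1, n_4) = 159.66°
δ = |180° − 159.66°| = 20.34°
20.34° ≤ 2α = 48.46°  →  valid

δ = 20.34°, valid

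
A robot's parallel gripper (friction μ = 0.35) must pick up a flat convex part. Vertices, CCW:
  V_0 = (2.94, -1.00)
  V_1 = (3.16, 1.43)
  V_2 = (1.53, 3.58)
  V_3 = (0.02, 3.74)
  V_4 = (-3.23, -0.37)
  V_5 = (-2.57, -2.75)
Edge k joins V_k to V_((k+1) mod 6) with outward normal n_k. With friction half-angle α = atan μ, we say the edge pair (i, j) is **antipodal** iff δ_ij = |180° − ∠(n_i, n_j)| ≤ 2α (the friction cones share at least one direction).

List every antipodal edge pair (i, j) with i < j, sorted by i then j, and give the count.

α = atan 0.35 = 19.29°;  2α = 38.58°
n_0 = (+0.9959, -0.0902)
n_1 = (+0.7969, +0.6041)
n_2 = (+0.1054, +0.9944)
n_3 = (-0.7844, +0.6203)
n_4 = (-0.9636, -0.2672)
n_5 = (+0.3027, -0.9531)
  (0,1): δ = 137.66°  ·
  (0,2): δ = 90.88°  ·
  (0,3): δ = 33.16°  ✓
  (0,4): δ = 20.67°  ✓
  (0,5): δ = 112.79°  ·
  (1,2): δ = 133.22°  ·
  (1,3): δ = 75.50°  ·
  (1,4): δ = 21.67°  ✓
  (1,5): δ = 70.45°  ·
  (2,3): δ = 122.29°  ·
  (2,4): δ = 68.45°  ·
  (2,5): δ = 23.67°  ✓
  (3,4): δ = 126.17°  ·
  (3,5): δ = 34.04°  ✓
  (4,5): δ = 87.88°  ·
antipodal pairs: 5

count = 5; pairs: (0,3), (0,4), (1,4), (2,5), (3,5)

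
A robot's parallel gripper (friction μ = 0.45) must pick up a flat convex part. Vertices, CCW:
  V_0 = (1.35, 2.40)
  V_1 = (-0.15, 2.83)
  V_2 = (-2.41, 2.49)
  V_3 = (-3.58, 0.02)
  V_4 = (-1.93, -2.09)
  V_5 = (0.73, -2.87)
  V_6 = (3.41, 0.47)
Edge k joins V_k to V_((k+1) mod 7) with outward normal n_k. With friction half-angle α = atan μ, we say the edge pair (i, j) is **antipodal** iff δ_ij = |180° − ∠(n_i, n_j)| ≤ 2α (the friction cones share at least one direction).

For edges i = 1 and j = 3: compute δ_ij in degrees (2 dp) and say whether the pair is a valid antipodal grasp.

δ = 60.53°, invalid

α = atan 0.45 = 24.23°;  2α = 48.46°
edge 1: e_1 = (-2.26, -0.34);  n_1 = (-0.1488, +0.9889)
edge 3: e_3 = (+1.65, -2.11);  n_3 = (-0.7877, -0.6160)
∠(n_1, n_3) = 119.47°
δ = |180° − 119.47°| = 60.53°
60.53° > 2α = 48.46°  →  invalid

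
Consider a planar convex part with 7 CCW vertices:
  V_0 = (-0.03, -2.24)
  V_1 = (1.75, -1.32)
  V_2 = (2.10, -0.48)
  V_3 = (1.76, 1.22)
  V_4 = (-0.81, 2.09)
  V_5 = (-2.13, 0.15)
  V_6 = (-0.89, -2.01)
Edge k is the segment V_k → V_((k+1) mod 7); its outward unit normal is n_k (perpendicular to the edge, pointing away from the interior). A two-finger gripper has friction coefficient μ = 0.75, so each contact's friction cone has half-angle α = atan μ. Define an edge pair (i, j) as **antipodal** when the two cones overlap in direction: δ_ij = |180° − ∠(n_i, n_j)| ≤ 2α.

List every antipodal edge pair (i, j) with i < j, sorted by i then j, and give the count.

count = 10; pairs: (0,3), (0,4), (1,4), (1,5), (2,4), (2,5), (2,6), (3,5), (3,6), (4,6)

α = atan 0.75 = 36.87°;  2α = 73.74°
n_0 = (+0.4592, -0.8884)
n_1 = (+0.9231, -0.3846)
n_2 = (+0.9806, +0.1961)
n_3 = (+0.3206, +0.9472)
n_4 = (-0.8268, +0.5625)
n_5 = (-0.8673, -0.4979)
n_6 = (-0.2584, -0.9660)
  (0,1): δ = 139.95°  ·
  (0,2): δ = 106.02°  ·
  (0,3): δ = 46.03°  ✓
  (0,4): δ = 28.44°  ✓
  (0,5): δ = 92.53°  ·
  (0,6): δ = 137.69°  ·
  (1,2): δ = 146.07°  ·
  (1,3): δ = 86.08°  ·
  (1,4): δ = 11.61°  ✓
  (1,5): δ = 52.48°  ✓
  (1,6): δ = 97.65°  ·
  (2,3): δ = 120.01°  ·
  (2,4): δ = 45.54°  ✓
  (2,5): δ = 18.55°  ✓
  (2,6): δ = 63.72°  ✓
  (3,4): δ = 105.53°  ·
  (3,5): δ = 41.44°  ✓
  (3,6): δ = 3.73°  ✓
  (4,5): δ = 115.91°  ·
  (4,6): δ = 70.74°  ✓
  (5,6): δ = 134.83°  ·
antipodal pairs: 10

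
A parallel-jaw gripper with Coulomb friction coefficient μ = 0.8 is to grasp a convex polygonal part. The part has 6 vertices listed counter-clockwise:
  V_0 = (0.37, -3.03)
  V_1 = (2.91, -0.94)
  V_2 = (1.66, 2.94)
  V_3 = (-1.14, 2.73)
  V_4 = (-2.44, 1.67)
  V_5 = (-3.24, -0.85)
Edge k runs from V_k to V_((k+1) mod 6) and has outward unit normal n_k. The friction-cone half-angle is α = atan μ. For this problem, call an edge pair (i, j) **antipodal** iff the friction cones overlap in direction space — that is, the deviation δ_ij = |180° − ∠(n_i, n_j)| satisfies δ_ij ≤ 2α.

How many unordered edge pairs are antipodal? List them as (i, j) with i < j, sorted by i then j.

count = 8; pairs: (0,2), (0,3), (0,4), (1,3), (1,4), (1,5), (2,5), (3,5)

α = atan 0.8 = 38.66°;  2α = 77.32°
n_0 = (+0.6354, -0.7722)
n_1 = (+0.9518, +0.3066)
n_2 = (-0.0748, +0.9972)
n_3 = (-0.6319, +0.7750)
n_4 = (-0.9531, +0.3026)
n_5 = (-0.5169, -0.8560)
  (0,1): δ = 111.59°  ·
  (0,2): δ = 35.16°  ✓
  (0,3): δ = 0.26°  ✓
  (0,4): δ = 32.94°  ✓
  (0,5): δ = 109.42°  ·
  (1,2): δ = 103.57°  ·
  (1,3): δ = 68.66°  ✓
  (1,4): δ = 35.47°  ✓
  (1,5): δ = 41.02°  ✓
  (2,3): δ = 145.10°  ·
  (2,4): δ = 111.90°  ·
  (2,5): δ = 35.42°  ✓
  (3,4): δ = 146.81°  ·
  (3,5): δ = 70.32°  ✓
  (4,5): δ = 103.51°  ·
antipodal pairs: 8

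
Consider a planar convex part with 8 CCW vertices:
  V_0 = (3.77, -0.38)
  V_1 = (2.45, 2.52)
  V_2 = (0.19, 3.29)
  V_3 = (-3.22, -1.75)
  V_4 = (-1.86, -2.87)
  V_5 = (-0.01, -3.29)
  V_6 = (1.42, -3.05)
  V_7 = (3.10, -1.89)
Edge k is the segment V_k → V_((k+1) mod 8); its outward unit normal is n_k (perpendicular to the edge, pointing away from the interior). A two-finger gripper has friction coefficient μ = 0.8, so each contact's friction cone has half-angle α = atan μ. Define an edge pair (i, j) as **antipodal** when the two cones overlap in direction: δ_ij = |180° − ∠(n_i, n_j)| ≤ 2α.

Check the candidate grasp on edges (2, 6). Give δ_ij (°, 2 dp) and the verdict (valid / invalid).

δ = 21.29°, valid

α = atan 0.8 = 38.66°;  2α = 77.32°
edge 2: e_2 = (-3.41, -5.04);  n_2 = (-0.8282, +0.5604)
edge 6: e_6 = (+1.68, +1.16);  n_6 = (+0.5682, -0.8229)
∠(n_2, n_6) = 158.71°
δ = |180° − 158.71°| = 21.29°
21.29° ≤ 2α = 77.32°  →  valid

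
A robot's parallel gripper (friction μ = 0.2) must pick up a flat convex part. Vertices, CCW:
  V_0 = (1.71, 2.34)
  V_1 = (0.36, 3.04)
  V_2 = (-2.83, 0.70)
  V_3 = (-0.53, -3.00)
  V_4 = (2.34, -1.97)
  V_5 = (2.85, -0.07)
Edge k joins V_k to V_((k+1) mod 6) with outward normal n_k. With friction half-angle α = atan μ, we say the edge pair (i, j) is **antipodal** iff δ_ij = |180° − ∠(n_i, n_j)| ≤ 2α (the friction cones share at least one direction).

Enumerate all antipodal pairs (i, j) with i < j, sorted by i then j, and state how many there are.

α = atan 0.2 = 11.31°;  2α = 22.62°
n_0 = (+0.4603, +0.8878)
n_1 = (-0.5915, +0.8063)
n_2 = (-0.8493, -0.5279)
n_3 = (+0.3378, -0.9412)
n_4 = (+0.9658, -0.2592)
n_5 = (+0.9040, +0.4276)
  (0,1): δ = 116.33°  ·
  (0,2): δ = 30.73°  ·
  (0,3): δ = 47.15°  ·
  (0,4): δ = 102.38°  ·
  (0,5): δ = 142.72°  ·
  (1,2): δ = 94.40°  ·
  (1,3): δ = 16.52°  ✓
  (1,4): δ = 38.71°  ·
  (1,5): δ = 79.05°  ·
  (2,3): δ = 102.12°  ·
  (2,4): δ = 46.89°  ·
  (2,5): δ = 6.55°  ✓
  (3,4): δ = 124.77°  ·
  (3,5): δ = 84.43°  ·
  (4,5): δ = 139.66°  ·
antipodal pairs: 2

count = 2; pairs: (1,3), (2,5)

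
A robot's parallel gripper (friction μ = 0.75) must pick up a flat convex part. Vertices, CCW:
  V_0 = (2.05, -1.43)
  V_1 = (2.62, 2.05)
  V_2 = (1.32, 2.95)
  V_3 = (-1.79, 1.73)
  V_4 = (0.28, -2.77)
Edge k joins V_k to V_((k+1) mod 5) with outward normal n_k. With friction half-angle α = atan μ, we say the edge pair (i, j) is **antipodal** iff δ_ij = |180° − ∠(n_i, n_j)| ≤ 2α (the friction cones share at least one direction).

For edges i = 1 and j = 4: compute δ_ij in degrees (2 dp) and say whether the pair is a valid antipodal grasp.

δ = 71.82°, valid

α = atan 0.75 = 36.87°;  2α = 73.74°
edge 1: e_1 = (-1.30, +0.90);  n_1 = (+0.5692, +0.8222)
edge 4: e_4 = (+1.77, +1.34);  n_4 = (+0.6036, -0.7973)
∠(n_1, n_4) = 108.18°
δ = |180° − 108.18°| = 71.82°
71.82° ≤ 2α = 73.74°  →  valid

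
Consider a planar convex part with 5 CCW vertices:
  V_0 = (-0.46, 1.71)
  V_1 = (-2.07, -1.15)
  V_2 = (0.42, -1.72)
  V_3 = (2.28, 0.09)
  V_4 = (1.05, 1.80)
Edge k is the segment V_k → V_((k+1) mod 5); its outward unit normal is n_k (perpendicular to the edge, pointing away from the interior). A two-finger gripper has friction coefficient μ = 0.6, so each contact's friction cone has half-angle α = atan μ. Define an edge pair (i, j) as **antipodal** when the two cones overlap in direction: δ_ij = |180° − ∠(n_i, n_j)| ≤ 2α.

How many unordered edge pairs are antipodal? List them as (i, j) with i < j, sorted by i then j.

α = atan 0.6 = 30.96°;  2α = 61.93°
n_0 = (-0.8714, +0.4906)
n_1 = (-0.2231, -0.9748)
n_2 = (+0.6974, -0.7167)
n_3 = (+0.8118, +0.5839)
n_4 = (-0.0595, +0.9982)
  (0,1): δ = 73.52°  ·
  (0,2): δ = 16.40°  ✓
  (0,3): δ = 65.10°  ·
  (0,4): δ = 122.79°  ·
  (1,2): δ = 122.89°  ·
  (1,3): δ = 41.38°  ✓
  (1,4): δ = 16.30°  ✓
  (2,3): δ = 98.49°  ·
  (2,4): δ = 40.81°  ✓
  (3,4): δ = 122.32°  ·
antipodal pairs: 4

count = 4; pairs: (0,2), (1,3), (1,4), (2,4)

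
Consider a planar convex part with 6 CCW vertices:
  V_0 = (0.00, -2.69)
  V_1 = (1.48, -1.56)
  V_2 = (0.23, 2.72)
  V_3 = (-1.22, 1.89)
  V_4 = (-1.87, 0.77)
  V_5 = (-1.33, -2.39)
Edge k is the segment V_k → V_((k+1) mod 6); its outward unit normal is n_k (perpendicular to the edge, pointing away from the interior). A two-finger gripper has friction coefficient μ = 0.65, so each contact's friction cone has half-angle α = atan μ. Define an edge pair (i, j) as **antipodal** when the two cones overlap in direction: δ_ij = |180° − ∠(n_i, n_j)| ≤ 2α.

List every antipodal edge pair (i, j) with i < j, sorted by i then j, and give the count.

α = atan 0.65 = 33.02°;  2α = 66.05°
n_0 = (+0.6069, -0.7948)
n_1 = (+0.9599, +0.2803)
n_2 = (-0.4968, +0.8679)
n_3 = (-0.8649, +0.5019)
n_4 = (-0.9857, -0.1684)
n_5 = (-0.2200, -0.9755)
  (0,1): δ = 111.08°  ·
  (0,2): δ = 7.57°  ✓
  (0,3): δ = 22.51°  ✓
  (0,4): δ = 62.34°  ✓
  (0,5): δ = 129.93°  ·
  (1,2): δ = 76.49°  ·
  (1,3): δ = 46.41°  ✓
  (1,4): δ = 6.58°  ✓
  (1,5): δ = 61.01°  ✓
  (2,3): δ = 149.92°  ·
  (2,4): δ = 110.09°  ·
  (2,5): δ = 42.50°  ✓
  (3,4): δ = 140.17°  ·
  (3,5): δ = 72.58°  ·
  (4,5): δ = 112.41°  ·
antipodal pairs: 7

count = 7; pairs: (0,2), (0,3), (0,4), (1,3), (1,4), (1,5), (2,5)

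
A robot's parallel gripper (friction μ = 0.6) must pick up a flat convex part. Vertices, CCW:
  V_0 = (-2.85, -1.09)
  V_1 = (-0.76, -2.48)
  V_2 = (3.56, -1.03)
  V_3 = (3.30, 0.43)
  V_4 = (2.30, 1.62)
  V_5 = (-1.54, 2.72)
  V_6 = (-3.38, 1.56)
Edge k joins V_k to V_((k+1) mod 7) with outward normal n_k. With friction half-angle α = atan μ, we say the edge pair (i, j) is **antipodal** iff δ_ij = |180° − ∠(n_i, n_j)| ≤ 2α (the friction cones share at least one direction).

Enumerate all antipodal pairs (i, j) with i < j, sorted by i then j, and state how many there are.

α = atan 0.6 = 30.96°;  2α = 61.93°
n_0 = (-0.5538, -0.8327)
n_1 = (+0.3182, -0.9480)
n_2 = (+0.9845, +0.1753)
n_3 = (+0.7656, +0.6433)
n_4 = (+0.2754, +0.9613)
n_5 = (-0.5333, +0.8459)
n_6 = (-0.9806, -0.1961)
  (0,1): δ = 127.82°  ·
  (0,2): δ = 46.28°  ✓
  (0,3): δ = 16.33°  ✓
  (0,4): δ = 17.64°  ✓
  (0,5): δ = 65.86°  ·
  (0,6): δ = 134.94°  ·
  (1,2): δ = 98.46°  ·
  (1,3): δ = 68.51°  ·
  (1,4): δ = 34.54°  ✓
  (1,5): δ = 13.67°  ✓
  (1,6): δ = 82.76°  ·
  (2,3): δ = 150.06°  ·
  (2,4): δ = 116.08°  ·
  (2,5): δ = 67.87°  ·
  (2,6): δ = 1.21°  ✓
  (3,4): δ = 146.03°  ·
  (3,5): δ = 97.81°  ·
  (3,6): δ = 28.73°  ✓
  (4,5): δ = 131.79°  ·
  (4,6): δ = 62.71°  ·
  (5,6): δ = 110.92°  ·
antipodal pairs: 7

count = 7; pairs: (0,2), (0,3), (0,4), (1,4), (1,5), (2,6), (3,6)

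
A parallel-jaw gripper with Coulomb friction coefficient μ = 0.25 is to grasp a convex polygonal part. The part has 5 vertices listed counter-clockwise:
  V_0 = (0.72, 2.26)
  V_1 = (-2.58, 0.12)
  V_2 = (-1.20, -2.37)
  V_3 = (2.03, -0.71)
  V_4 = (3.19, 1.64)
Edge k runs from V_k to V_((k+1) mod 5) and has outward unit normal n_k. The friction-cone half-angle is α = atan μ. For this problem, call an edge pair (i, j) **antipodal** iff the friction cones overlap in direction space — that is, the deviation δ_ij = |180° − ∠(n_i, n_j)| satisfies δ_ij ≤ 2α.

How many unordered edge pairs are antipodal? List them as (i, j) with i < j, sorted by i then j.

α = atan 0.25 = 14.04°;  2α = 28.07°
n_0 = (-0.5441, +0.8390)
n_1 = (-0.8747, -0.4847)
n_2 = (+0.4571, -0.8894)
n_3 = (+0.8967, -0.4426)
n_4 = (+0.2435, +0.9699)
  (0,1): δ = 93.97°  ·
  (0,2): δ = 5.76°  ✓
  (0,3): δ = 30.77°  ·
  (0,4): δ = 132.95°  ·
  (1,2): δ = 91.80°  ·
  (1,3): δ = 55.27°  ·
  (1,4): δ = 46.91°  ·
  (2,3): δ = 143.47°  ·
  (2,4): δ = 41.29°  ·
  (3,4): δ = 77.82°  ·
antipodal pairs: 1

count = 1; pairs: (0,2)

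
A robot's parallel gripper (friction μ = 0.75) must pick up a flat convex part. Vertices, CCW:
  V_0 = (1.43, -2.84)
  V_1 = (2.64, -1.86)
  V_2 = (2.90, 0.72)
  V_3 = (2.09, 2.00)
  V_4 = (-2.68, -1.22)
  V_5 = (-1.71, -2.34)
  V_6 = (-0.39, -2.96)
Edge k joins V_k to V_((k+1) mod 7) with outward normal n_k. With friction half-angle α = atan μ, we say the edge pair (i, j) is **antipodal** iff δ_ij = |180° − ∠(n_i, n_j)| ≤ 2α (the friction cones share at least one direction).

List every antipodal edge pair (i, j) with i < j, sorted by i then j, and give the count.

α = atan 0.75 = 36.87°;  2α = 73.74°
n_0 = (+0.6294, -0.7771)
n_1 = (+0.9950, -0.1003)
n_2 = (+0.8450, +0.5347)
n_3 = (-0.5595, +0.8288)
n_4 = (-0.7559, -0.6547)
n_5 = (-0.4251, -0.9051)
n_6 = (+0.0658, -0.9978)
  (0,1): δ = 134.76°  ·
  (0,2): δ = 96.68°  ·
  (0,3): δ = 4.98°  ✓
  (0,4): δ = 91.89°  ·
  (0,5): δ = 115.84°  ·
  (0,6): δ = 144.77°  ·
  (1,2): δ = 141.92°  ·
  (1,3): δ = 50.22°  ✓
  (1,4): δ = 46.65°  ✓
  (1,5): δ = 70.60°  ✓
  (1,6): δ = 99.53°  ·
  (2,3): δ = 88.30°  ·
  (2,4): δ = 8.57°  ✓
  (2,5): δ = 32.51°  ✓
  (2,6): δ = 61.45°  ✓
  (3,4): δ = 83.13°  ·
  (3,5): δ = 59.18°  ✓
  (3,6): δ = 30.25°  ✓
  (4,5): δ = 156.05°  ·
  (4,6): δ = 127.12°  ·
  (5,6): δ = 151.07°  ·
antipodal pairs: 9

count = 9; pairs: (0,3), (1,3), (1,4), (1,5), (2,4), (2,5), (2,6), (3,5), (3,6)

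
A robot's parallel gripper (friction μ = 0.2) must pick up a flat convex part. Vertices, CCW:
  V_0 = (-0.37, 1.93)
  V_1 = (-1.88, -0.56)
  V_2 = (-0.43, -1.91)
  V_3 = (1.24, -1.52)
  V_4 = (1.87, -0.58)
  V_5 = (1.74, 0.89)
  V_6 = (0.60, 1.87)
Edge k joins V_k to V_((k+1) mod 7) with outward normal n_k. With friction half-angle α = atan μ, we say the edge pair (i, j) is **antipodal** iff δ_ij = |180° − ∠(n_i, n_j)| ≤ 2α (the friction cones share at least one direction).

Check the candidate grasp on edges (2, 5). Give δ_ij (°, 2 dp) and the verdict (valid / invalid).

α = atan 0.2 = 11.31°;  2α = 22.62°
edge 2: e_2 = (+1.67, +0.39);  n_2 = (+0.2274, -0.9738)
edge 5: e_5 = (-1.14, +0.98);  n_5 = (+0.6519, +0.7583)
∠(n_2, n_5) = 126.17°
δ = |180° − 126.17°| = 53.83°
53.83° > 2α = 22.62°  →  invalid

δ = 53.83°, invalid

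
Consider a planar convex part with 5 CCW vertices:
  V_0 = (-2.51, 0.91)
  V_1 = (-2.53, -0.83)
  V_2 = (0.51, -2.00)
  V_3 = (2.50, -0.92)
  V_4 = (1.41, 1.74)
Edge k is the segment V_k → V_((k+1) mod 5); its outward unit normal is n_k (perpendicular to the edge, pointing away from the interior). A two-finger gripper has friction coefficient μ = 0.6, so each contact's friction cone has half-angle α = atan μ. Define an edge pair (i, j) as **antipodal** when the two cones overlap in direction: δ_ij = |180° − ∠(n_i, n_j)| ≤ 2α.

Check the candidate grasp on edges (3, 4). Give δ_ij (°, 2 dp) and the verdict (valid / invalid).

δ = 100.33°, invalid

α = atan 0.6 = 30.96°;  2α = 61.93°
edge 3: e_3 = (-1.09, +2.66);  n_3 = (+0.9253, +0.3792)
edge 4: e_4 = (-3.92, -0.83);  n_4 = (-0.2071, +0.9783)
∠(n_3, n_4) = 79.67°
δ = |180° − 79.67°| = 100.33°
100.33° > 2α = 61.93°  →  invalid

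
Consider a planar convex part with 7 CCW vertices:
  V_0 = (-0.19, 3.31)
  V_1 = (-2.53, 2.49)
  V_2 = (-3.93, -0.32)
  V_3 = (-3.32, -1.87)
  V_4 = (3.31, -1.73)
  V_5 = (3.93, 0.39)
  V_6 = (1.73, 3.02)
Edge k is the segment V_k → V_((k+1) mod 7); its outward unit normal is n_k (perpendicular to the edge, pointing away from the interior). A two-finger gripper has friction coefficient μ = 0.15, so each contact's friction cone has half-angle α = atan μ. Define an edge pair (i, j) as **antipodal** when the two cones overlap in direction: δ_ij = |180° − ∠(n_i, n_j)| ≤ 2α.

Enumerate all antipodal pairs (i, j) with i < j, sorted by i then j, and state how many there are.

count = 2; pairs: (1,4), (3,6)

α = atan 0.15 = 8.53°;  2α = 17.06°
n_0 = (-0.3307, +0.9437)
n_1 = (-0.8951, +0.4459)
n_2 = (-0.9305, -0.3662)
n_3 = (+0.0211, -0.9998)
n_4 = (+0.9598, -0.2807)
n_5 = (+0.7670, +0.6416)
n_6 = (+0.1493, +0.9888)
  (0,1): δ = 135.80°  ·
  (0,2): δ = 87.83°  ·
  (0,3): δ = 18.10°  ·
  (0,4): δ = 54.39°  ·
  (0,5): δ = 110.60°  ·
  (0,6): δ = 152.10°  ·
  (1,2): δ = 132.03°  ·
  (1,3): δ = 62.31°  ·
  (1,4): δ = 10.18°  ✓
  (1,5): δ = 66.40°  ·
  (1,6): δ = 107.89°  ·
  (2,3): δ = 110.27°  ·
  (2,4): δ = 37.78°  ·
  (2,5): δ = 18.43°  ·
  (2,6): δ = 59.93°  ·
  (3,4): δ = 107.51°  ·
  (3,5): δ = 51.30°  ·
  (3,6): δ = 9.80°  ✓
  (4,5): δ = 123.79°  ·
  (4,6): δ = 82.29°  ·
  (5,6): δ = 138.50°  ·
antipodal pairs: 2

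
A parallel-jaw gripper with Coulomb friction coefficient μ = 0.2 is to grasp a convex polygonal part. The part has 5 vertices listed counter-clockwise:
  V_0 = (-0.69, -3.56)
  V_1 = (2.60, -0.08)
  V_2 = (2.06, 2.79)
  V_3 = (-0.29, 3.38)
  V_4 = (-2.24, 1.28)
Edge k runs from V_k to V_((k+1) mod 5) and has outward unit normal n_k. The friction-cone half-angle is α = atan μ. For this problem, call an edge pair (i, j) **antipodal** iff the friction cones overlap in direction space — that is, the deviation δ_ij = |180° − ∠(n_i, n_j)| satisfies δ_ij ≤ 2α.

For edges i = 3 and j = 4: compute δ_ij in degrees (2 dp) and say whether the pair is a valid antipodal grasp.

δ = 119.36°, invalid

α = atan 0.2 = 11.31°;  2α = 22.62°
edge 3: e_3 = (-1.95, -2.10);  n_3 = (-0.7328, +0.6805)
edge 4: e_4 = (+1.55, -4.84);  n_4 = (-0.9524, -0.3050)
∠(n_3, n_4) = 60.64°
δ = |180° − 60.64°| = 119.36°
119.36° > 2α = 22.62°  →  invalid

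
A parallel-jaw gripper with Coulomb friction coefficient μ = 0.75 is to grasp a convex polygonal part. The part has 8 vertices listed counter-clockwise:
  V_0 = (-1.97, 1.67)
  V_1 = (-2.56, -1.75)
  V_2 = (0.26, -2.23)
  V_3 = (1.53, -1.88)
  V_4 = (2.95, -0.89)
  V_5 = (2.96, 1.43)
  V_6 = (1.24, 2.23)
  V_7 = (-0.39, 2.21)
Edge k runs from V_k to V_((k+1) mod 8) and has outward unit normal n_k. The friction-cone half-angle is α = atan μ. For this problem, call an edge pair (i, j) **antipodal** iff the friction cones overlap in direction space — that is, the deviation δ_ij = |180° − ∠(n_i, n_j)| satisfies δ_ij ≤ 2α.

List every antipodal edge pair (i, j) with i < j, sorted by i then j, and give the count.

count = 13; pairs: (0,2), (0,3), (0,4), (1,5), (1,6), (1,7), (2,5), (2,6), (2,7), (3,5), (3,6), (3,7), (4,7)

α = atan 0.75 = 36.87°;  2α = 73.74°
n_0 = (-0.9854, +0.1700)
n_1 = (-0.1678, -0.9858)
n_2 = (+0.2657, -0.9641)
n_3 = (+0.5719, -0.8203)
n_4 = (+1.0000, -0.0043)
n_5 = (+0.4217, +0.9067)
n_6 = (-0.0123, +0.9999)
n_7 = (-0.3234, +0.9463)
  (0,1): δ = 89.87°  ·
  (0,2): δ = 64.80°  ✓
  (0,3): δ = 45.33°  ✓
  (0,4): δ = 9.54°  ✓
  (0,5): δ = 74.84°  ·
  (0,6): δ = 100.49°  ·
  (0,7): δ = 118.66°  ·
  (1,2): δ = 154.93°  ·
  (1,3): δ = 135.46°  ·
  (1,4): δ = 80.59°  ·
  (1,5): δ = 15.28°  ✓
  (1,6): δ = 10.36°  ✓
  (1,7): δ = 28.53°  ✓
  (2,3): δ = 160.52°  ·
  (2,4): δ = 105.65°  ·
  (2,5): δ = 40.35°  ✓
  (2,6): δ = 14.70°  ✓
  (2,7): δ = 3.46°  ✓
  (3,4): δ = 125.13°  ·
  (3,5): δ = 59.83°  ✓
  (3,6): δ = 34.18°  ✓
  (3,7): δ = 16.01°  ✓
  (4,5): δ = 114.70°  ·
  (4,6): δ = 89.05°  ·
  (4,7): δ = 70.88°  ✓
  (5,6): δ = 154.35°  ·
  (5,7): δ = 136.19°  ·
  (6,7): δ = 161.83°  ·
antipodal pairs: 13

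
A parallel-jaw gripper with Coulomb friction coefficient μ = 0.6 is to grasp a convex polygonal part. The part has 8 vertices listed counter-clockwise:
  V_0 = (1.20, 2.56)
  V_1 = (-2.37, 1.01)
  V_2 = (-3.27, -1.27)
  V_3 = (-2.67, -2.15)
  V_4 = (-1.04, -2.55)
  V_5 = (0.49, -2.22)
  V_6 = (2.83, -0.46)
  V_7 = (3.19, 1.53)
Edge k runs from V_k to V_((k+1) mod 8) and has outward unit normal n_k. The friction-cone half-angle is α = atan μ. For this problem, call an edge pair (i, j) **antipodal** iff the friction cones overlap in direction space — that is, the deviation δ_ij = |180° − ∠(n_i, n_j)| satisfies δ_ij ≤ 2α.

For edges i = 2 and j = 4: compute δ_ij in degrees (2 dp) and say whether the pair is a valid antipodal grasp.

α = atan 0.6 = 30.96°;  2α = 61.93°
edge 2: e_2 = (+0.60, -0.88);  n_2 = (-0.8262, -0.5633)
edge 4: e_4 = (+1.53, +0.33);  n_4 = (+0.2108, -0.9775)
∠(n_2, n_4) = 67.88°
δ = |180° − 67.88°| = 112.12°
112.12° > 2α = 61.93°  →  invalid

δ = 112.12°, invalid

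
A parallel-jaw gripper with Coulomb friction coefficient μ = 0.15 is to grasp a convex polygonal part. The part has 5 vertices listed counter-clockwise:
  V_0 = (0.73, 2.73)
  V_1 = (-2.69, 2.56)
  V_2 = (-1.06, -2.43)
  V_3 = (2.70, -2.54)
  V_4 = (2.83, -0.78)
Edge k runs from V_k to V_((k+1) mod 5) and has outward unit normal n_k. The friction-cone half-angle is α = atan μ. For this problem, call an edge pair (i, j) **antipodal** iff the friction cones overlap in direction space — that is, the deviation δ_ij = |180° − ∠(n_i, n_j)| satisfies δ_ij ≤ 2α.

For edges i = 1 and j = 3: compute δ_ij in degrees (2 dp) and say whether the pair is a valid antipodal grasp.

α = atan 0.15 = 8.53°;  2α = 17.06°
edge 1: e_1 = (+1.63, -4.99);  n_1 = (-0.9506, -0.3105)
edge 3: e_3 = (+0.13, +1.76);  n_3 = (+0.9973, -0.0737)
∠(n_1, n_3) = 157.69°
δ = |180° − 157.69°| = 22.31°
22.31° > 2α = 17.06°  →  invalid

δ = 22.31°, invalid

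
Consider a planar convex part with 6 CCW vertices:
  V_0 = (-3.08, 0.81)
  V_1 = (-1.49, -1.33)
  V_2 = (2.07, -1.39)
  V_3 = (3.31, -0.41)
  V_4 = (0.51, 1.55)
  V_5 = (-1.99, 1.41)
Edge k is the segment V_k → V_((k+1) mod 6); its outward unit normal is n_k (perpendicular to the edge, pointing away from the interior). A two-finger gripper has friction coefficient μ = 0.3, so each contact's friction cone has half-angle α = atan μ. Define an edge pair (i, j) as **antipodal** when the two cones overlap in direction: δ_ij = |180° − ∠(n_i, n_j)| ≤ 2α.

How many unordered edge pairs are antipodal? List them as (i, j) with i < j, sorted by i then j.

count = 4; pairs: (0,3), (1,4), (1,5), (2,5)

α = atan 0.3 = 16.70°;  2α = 33.40°
n_0 = (-0.8027, -0.5964)
n_1 = (-0.0169, -0.9999)
n_2 = (+0.6201, -0.7846)
n_3 = (+0.5735, +0.8192)
n_4 = (-0.0559, +0.9984)
n_5 = (-0.4822, +0.8760)
  (0,1): δ = 127.58°  ·
  (0,2): δ = 88.29°  ·
  (0,3): δ = 18.40°  ✓
  (0,4): δ = 56.59°  ·
  (0,5): δ = 82.22°  ·
  (1,2): δ = 140.71°  ·
  (1,3): δ = 34.03°  ·
  (1,4): δ = 4.17°  ✓
  (1,5): δ = 29.80°  ✓
  (2,3): δ = 73.31°  ·
  (2,4): δ = 35.11°  ·
  (2,5): δ = 9.49°  ✓
  (3,4): δ = 141.80°  ·
  (3,5): δ = 116.18°  ·
  (4,5): δ = 154.37°  ·
antipodal pairs: 4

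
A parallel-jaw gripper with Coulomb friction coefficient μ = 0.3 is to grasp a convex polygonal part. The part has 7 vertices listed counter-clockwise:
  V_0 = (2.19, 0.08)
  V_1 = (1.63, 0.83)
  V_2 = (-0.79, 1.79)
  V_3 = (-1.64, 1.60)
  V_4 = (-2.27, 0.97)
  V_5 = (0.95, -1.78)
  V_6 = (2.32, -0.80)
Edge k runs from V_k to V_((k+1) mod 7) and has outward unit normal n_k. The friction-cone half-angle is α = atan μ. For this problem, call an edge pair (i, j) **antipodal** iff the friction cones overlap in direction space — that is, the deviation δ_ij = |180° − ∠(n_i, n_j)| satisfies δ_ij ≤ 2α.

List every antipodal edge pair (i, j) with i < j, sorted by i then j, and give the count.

count = 4; pairs: (0,4), (1,4), (2,5), (3,5)

α = atan 0.3 = 16.70°;  2α = 33.40°
n_0 = (+0.8013, +0.5983)
n_1 = (+0.3687, +0.9295)
n_2 = (-0.2181, +0.9759)
n_3 = (-0.7071, +0.7071)
n_4 = (-0.6494, -0.7604)
n_5 = (+0.5818, -0.8133)
n_6 = (+0.9893, +0.1461)
  (0,1): δ = 148.39°  ·
  (0,2): δ = 114.15°  ·
  (0,3): δ = 81.75°  ·
  (0,4): δ = 12.75°  ✓
  (0,5): δ = 88.83°  ·
  (0,6): δ = 151.66°  ·
  (1,2): δ = 145.76°  ·
  (1,3): δ = 113.36°  ·
  (1,4): δ = 18.86°  ✓
  (1,5): δ = 57.22°  ·
  (1,6): δ = 120.04°  ·
  (2,3): δ = 147.60°  ·
  (2,4): δ = 53.10°  ·
  (2,5): δ = 22.98°  ✓
  (2,6): δ = 85.80°  ·
  (3,4): δ = 85.50°  ·
  (3,5): δ = 9.42°  ✓
  (3,6): δ = 53.40°  ·
  (4,5): δ = 103.92°  ·
  (4,6): δ = 41.10°  ·
  (5,6): δ = 117.17°  ·
antipodal pairs: 4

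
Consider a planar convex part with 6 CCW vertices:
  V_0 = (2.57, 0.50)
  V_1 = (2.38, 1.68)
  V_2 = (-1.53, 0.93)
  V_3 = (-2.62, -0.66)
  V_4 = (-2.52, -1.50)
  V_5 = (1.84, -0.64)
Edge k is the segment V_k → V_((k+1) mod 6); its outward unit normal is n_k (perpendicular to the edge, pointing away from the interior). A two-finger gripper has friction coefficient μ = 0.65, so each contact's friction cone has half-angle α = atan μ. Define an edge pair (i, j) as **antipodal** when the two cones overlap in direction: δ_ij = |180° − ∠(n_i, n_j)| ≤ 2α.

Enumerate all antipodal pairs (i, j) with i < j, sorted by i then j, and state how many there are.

α = atan 0.65 = 33.02°;  2α = 66.05°
n_0 = (+0.9873, +0.1590)
n_1 = (-0.1884, +0.9821)
n_2 = (-0.8248, +0.5654)
n_3 = (-0.9930, -0.1182)
n_4 = (+0.1935, -0.9811)
n_5 = (+0.8421, -0.5393)
  (0,1): δ = 88.29°  ·
  (0,2): δ = 43.58°  ✓
  (0,3): δ = 2.36°  ✓
  (0,4): δ = 92.01°  ·
  (0,5): δ = 138.22°  ·
  (1,2): δ = 135.29°  ·
  (1,3): δ = 94.07°  ·
  (1,4): δ = 0.30°  ✓
  (1,5): δ = 46.51°  ✓
  (2,3): δ = 138.78°  ·
  (2,4): δ = 44.41°  ✓
  (2,5): δ = 1.80°  ✓
  (3,4): δ = 85.63°  ·
  (3,5): δ = 39.42°  ✓
  (4,5): δ = 133.79°  ·
antipodal pairs: 7

count = 7; pairs: (0,2), (0,3), (1,4), (1,5), (2,4), (2,5), (3,5)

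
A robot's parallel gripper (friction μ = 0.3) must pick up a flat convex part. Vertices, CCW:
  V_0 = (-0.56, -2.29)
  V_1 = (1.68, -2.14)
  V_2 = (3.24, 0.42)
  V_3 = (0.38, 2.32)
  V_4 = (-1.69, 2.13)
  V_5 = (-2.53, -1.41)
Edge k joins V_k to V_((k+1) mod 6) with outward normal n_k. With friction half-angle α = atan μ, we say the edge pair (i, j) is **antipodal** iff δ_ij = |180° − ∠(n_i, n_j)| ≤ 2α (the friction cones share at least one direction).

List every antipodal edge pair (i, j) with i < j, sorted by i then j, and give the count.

count = 4; pairs: (0,3), (1,4), (2,5), (3,5)

α = atan 0.3 = 16.70°;  2α = 33.40°
n_0 = (+0.0668, -0.9978)
n_1 = (+0.8539, -0.5204)
n_2 = (+0.5534, +0.8329)
n_3 = (-0.0914, +0.9958)
n_4 = (-0.9730, +0.2309)
n_5 = (-0.4079, -0.9130)
  (0,1): δ = 125.19°  ·
  (0,2): δ = 37.43°  ·
  (0,3): δ = 1.41°  ✓
  (0,4): δ = 72.82°  ·
  (0,5): δ = 152.10°  ·
  (1,2): δ = 92.24°  ·
  (1,3): δ = 53.40°  ·
  (1,4): δ = 18.01°  ✓
  (1,5): δ = 97.29°  ·
  (2,3): δ = 141.16°  ·
  (2,4): δ = 69.75°  ·
  (2,5): δ = 9.53°  ✓
  (3,4): δ = 108.59°  ·
  (3,5): δ = 29.31°  ✓
  (4,5): δ = 100.72°  ·
antipodal pairs: 4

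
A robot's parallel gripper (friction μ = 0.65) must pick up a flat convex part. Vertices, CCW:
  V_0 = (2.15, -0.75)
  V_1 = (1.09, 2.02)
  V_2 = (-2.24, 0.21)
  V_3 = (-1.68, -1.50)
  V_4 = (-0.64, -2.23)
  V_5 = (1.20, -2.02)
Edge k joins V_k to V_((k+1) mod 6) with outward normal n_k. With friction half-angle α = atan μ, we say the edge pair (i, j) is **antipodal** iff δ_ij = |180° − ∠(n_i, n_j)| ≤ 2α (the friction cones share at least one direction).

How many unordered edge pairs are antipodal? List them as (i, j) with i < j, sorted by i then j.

α = atan 0.65 = 33.02°;  2α = 66.05°
n_0 = (+0.9340, +0.3574)
n_1 = (-0.4776, +0.8786)
n_2 = (-0.9503, -0.3112)
n_3 = (-0.5745, -0.8185)
n_4 = (+0.1134, -0.9936)
n_5 = (+0.8008, -0.5990)
  (0,1): δ = 82.41°  ·
  (0,2): δ = 2.81°  ✓
  (0,3): δ = 33.99°  ✓
  (0,4): δ = 75.57°  ·
  (0,5): δ = 122.26°  ·
  (1,2): δ = 100.39°  ·
  (1,3): δ = 63.59°  ✓
  (1,4): δ = 22.01°  ✓
  (1,5): δ = 24.68°  ✓
  (2,3): δ = 143.20°  ·
  (2,4): δ = 101.62°  ·
  (2,5): δ = 54.93°  ✓
  (3,4): δ = 138.42°  ·
  (3,5): δ = 91.73°  ·
  (4,5): δ = 133.31°  ·
antipodal pairs: 6

count = 6; pairs: (0,2), (0,3), (1,3), (1,4), (1,5), (2,5)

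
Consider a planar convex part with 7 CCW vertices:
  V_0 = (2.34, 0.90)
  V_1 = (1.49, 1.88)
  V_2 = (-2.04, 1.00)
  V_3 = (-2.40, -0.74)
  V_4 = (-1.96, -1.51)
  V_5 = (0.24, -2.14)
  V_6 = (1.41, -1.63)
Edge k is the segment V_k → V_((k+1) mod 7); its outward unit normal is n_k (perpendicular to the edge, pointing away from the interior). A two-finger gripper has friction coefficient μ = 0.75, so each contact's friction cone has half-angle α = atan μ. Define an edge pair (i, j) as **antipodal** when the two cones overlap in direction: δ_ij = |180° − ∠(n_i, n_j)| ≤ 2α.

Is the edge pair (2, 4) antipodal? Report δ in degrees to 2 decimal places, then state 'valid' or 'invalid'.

δ = 94.29°, invalid

α = atan 0.75 = 36.87°;  2α = 73.74°
edge 2: e_2 = (-0.36, -1.74);  n_2 = (-0.9793, +0.2026)
edge 4: e_4 = (+2.20, -0.63);  n_4 = (-0.2753, -0.9614)
∠(n_2, n_4) = 85.71°
δ = |180° − 85.71°| = 94.29°
94.29° > 2α = 73.74°  →  invalid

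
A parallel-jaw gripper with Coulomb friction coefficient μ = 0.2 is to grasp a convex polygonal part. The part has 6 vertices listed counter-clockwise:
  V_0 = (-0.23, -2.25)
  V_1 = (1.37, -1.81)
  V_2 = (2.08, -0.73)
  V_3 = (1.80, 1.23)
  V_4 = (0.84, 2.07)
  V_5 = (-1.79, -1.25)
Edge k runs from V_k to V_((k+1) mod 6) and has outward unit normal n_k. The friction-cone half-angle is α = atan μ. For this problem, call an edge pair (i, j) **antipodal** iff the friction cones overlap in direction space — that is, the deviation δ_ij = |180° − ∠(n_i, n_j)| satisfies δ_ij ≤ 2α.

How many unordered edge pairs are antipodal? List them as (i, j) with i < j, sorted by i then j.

α = atan 0.2 = 11.31°;  2α = 22.62°
n_0 = (+0.2652, -0.9642)
n_1 = (+0.8356, -0.5493)
n_2 = (+0.9899, +0.1414)
n_3 = (+0.6585, +0.7526)
n_4 = (-0.7839, +0.6209)
n_5 = (-0.5397, -0.8419)
  (0,1): δ = 138.70°  ·
  (0,2): δ = 97.25°  ·
  (0,3): δ = 56.56°  ·
  (0,4): δ = 36.24°  ·
  (0,5): δ = 131.96°  ·
  (1,2): δ = 138.55°  ·
  (1,3): δ = 97.86°  ·
  (1,4): δ = 5.06°  ✓
  (1,5): δ = 90.66°  ·
  (2,3): δ = 139.32°  ·
  (2,4): δ = 46.52°  ·
  (2,5): δ = 49.21°  ·
  (3,4): δ = 87.20°  ·
  (3,5): δ = 8.53°  ✓
  (4,5): δ = 84.28°  ·
antipodal pairs: 2

count = 2; pairs: (1,4), (3,5)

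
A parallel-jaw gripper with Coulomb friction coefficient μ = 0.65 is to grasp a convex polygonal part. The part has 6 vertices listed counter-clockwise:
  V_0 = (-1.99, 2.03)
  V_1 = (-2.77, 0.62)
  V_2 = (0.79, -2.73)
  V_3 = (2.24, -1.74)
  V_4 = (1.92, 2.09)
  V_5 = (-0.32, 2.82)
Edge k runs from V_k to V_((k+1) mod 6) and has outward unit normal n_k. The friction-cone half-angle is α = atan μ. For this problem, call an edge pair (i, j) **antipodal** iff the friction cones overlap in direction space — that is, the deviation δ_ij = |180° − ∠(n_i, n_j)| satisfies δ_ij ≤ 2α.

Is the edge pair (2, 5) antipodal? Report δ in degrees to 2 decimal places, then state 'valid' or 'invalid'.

α = atan 0.65 = 33.02°;  2α = 66.05°
edge 2: e_2 = (+1.45, +0.99);  n_2 = (+0.5639, -0.8259)
edge 5: e_5 = (-1.67, -0.79);  n_5 = (-0.4276, +0.9040)
∠(n_2, n_5) = 170.99°
δ = |180° − 170.99°| = 9.01°
9.01° ≤ 2α = 66.05°  →  valid

δ = 9.01°, valid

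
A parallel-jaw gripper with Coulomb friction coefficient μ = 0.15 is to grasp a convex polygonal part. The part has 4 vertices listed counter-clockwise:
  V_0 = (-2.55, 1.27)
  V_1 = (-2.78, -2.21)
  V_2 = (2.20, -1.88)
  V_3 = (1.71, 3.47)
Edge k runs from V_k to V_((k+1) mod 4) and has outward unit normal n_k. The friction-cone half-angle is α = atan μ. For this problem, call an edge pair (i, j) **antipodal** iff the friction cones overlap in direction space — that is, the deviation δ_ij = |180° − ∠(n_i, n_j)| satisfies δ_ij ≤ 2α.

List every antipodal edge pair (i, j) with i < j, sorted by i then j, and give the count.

α = atan 0.15 = 8.53°;  2α = 17.06°
n_0 = (-0.9978, +0.0659)
n_1 = (+0.0661, -0.9978)
n_2 = (+0.9958, +0.0912)
n_3 = (-0.4589, +0.8885)
  (0,1): δ = 82.43°  ·
  (0,2): δ = 9.01°  ✓
  (0,3): δ = 121.09°  ·
  (1,2): δ = 88.56°  ·
  (1,3): δ = 23.52°  ·
  (2,3): δ = 67.92°  ·
antipodal pairs: 1

count = 1; pairs: (0,2)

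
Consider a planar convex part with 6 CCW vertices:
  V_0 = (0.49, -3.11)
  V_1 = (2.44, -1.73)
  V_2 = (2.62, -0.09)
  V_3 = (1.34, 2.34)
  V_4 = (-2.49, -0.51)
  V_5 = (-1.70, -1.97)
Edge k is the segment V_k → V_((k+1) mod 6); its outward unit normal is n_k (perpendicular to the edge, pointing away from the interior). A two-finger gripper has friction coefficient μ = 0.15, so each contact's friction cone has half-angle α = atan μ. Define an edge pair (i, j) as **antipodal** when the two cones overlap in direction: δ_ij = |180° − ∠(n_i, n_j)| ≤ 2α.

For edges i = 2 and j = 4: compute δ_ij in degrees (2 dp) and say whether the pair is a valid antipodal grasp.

α = atan 0.15 = 8.53°;  2α = 17.06°
edge 2: e_2 = (-1.28, +2.43);  n_2 = (+0.8848, +0.4660)
edge 4: e_4 = (+0.79, -1.46);  n_4 = (-0.8795, -0.4759)
∠(n_2, n_4) = 179.36°
δ = |180° − 179.36°| = 0.64°
0.64° ≤ 2α = 17.06°  →  valid

δ = 0.64°, valid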